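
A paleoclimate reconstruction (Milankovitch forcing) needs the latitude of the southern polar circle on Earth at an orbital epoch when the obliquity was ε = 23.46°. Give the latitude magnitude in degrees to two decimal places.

66.54°

The polar circle is the lowest latitude that experiences at least one full rotation of continuous darkness at the northern-summer solstice; it lies at |ϕ| = 90° − ε = 90° − 23.46° = 66.54°.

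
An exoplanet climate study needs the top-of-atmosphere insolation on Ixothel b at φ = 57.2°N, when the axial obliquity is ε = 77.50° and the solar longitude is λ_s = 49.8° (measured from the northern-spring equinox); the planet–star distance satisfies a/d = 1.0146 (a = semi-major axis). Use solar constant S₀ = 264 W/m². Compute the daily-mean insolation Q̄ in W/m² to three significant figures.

Solar declination: sin δ = sin ε · sin λ_s = sin 77.50° × sin 49.8° = 0.74569, so δ = +48.218°.
cos H₀ = −tan(+57.2°) tan(+48.218°) = -1.7366 ≤ −1 ⇒ polar day, H₀ = π.
Bracket: H₀ sin φ sin δ + cos φ cos δ sin H₀ = 3.1416×0.84057×0.74569 + 0.54171×0.66629×0.00000 = 1.969169 + 0.000000 = 1.969169.
Inverse-square distance factor (a/d)² = 1.0146² = 1.029413.
Q̄ = (S₀/π) × 1.029413 × [bracket] = (264/π) × 1.029413 × 1.969169 = 170.3 W/m².

Q̄ ≈ 170 W/m²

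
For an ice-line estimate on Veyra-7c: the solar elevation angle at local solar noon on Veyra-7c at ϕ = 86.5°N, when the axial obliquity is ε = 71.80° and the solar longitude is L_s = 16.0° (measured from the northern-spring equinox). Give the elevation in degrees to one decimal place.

Solar declination: sin δ = sin ε · sin L_s = sin 71.80° × sin 16.0° = 0.26185, so δ = +15.180°.
At local noon the hour angle is zero, so the zenith angle equals |ϕ − δ| = |+86.5° − (+15.180°)| = 71.320°.
Elevation = 90° − 71.320° = 18.7°.

18.7°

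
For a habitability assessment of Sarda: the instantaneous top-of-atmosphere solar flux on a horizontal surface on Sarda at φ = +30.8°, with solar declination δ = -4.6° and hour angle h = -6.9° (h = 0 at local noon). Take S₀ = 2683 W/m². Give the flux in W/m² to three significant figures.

cos θ_z = sin φ sin δ + cos φ cos δ cos h = -0.041065 + 0.849992 = 0.808927.
Flux = S₀ · cos θ_z = 2683 × 0.808927 = 2170 W/m².

2.17e+03 W/m²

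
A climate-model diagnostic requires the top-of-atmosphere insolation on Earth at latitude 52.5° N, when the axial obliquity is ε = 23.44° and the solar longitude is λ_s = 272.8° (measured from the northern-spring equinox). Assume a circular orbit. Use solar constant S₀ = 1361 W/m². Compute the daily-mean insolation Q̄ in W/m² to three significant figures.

Solar declination: sin δ = sin ε · sin λ_s = sin 23.44° × sin 272.8° = -0.39731, so δ = -23.410°.
cos H₀ = −tan(+52.5°) tan(-23.410°) = 0.5642, H₀ = 0.9713 rad.
Bracket: H₀ sin φ sin δ + cos φ cos δ sin H₀ = 0.9713×0.79335×-0.39731 + 0.60876×0.91768×0.82561 = -0.306159 + 0.461224 = 0.155065.
Q̄ = (S₀/π) × [bracket] = (1361/π) × 0.155065 = 67.18 W/m².

Q̄ ≈ 67.2 W/m²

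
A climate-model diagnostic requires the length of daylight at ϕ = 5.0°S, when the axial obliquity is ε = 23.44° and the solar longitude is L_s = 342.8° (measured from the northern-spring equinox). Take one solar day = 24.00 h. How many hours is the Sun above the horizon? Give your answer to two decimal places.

Solar declination: sin δ = sin ε · sin L_s = sin 23.44° × sin 342.8° = -0.11763, so δ = -6.755°.
cos h₀ = −tan ϕ · tan δ = −tan(-5.0°) × tan(-6.755°) = -0.0104, so h₀ = 1.5812 rad = 90.59°.
Daylight = 2h₀/(2π) × 24.00 h = (1.5812/π) × 24.00 = 12.08 h.

12.08 h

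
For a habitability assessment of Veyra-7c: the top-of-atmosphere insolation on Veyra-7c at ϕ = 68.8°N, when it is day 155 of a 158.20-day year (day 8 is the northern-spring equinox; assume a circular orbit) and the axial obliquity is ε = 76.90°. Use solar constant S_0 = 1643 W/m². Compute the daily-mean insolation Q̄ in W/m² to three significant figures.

Q̄ ≈ 0.00 W/m²

Solar longitude: L_s = 360° × (155 − 8)/158.20 = 334.513°.
sin δ = sin 76.90° × sin 334.513° = -0.41910, so δ = -24.778°.
cos h₀ = −tan(+68.8°) tan(-24.778°) = 1.1901 ≥ 1 ⇒ polar night, h₀ = 0 and Q̄ = 0.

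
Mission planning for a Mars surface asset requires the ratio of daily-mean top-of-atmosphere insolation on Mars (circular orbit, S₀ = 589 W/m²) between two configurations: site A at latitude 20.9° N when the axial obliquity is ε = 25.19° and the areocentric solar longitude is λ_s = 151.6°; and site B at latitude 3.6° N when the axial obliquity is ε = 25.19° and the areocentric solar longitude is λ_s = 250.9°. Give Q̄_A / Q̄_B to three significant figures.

Q̄_A / Q̄_B ≈ 1.18

— Configuration A (φ=+20.9°):
sin δ = sin 25.19° × sin 151.6° = 0.20244, so δ = +11.679°.
cos H₀ = −tan(+20.9°) tan(+11.679°) = -0.0789, H₀ = 1.6498 rad.
Bracket: H₀ sin φ sin δ + cos φ cos δ sin H₀ = 1.6498×0.35674×0.20244 + 0.93420×0.97930×0.99688 = 0.119146 + 0.912008 = 1.031154.
Q̄ = (S₀/π) × [bracket] = (589/π) × 1.031154 = 193.33 W/m².
— Configuration B (φ=+3.6°):
sin δ = sin 25.19° × sin 250.9° = -0.40219, so δ = -23.715°.
cos H₀ = −tan(+3.6°) tan(-23.715°) = 0.0276, H₀ = 1.5432 rad.
Bracket: H₀ sin φ sin δ + cos φ cos δ sin H₀ = 1.5432×0.06279×-0.40219 + 0.99803×0.91556×0.99962 = -0.038971 + 0.913409 = 0.874438.
Q̄ = (S₀/π) × [bracket] = (589/π) × 0.874438 = 163.94 W/m².
Ratio Q̄_A / Q̄_B = 193.33 / 163.94 = 1.179.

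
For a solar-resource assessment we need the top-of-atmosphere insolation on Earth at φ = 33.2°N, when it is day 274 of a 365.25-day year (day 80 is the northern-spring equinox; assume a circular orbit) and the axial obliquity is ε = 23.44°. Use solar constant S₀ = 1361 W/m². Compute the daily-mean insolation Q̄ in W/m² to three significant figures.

Solar longitude: λ_s = 360° × (274 − 80)/365.25 = 191.211°.
sin δ = sin 23.44° × sin 191.211° = -0.07734, so δ = -4.436°.
cos H₀ = −tan(+33.2°) tan(-4.436°) = 0.0508, H₀ = 1.5200 rad.
Bracket: H₀ sin φ sin δ + cos φ cos δ sin H₀ = 1.5200×0.54756×-0.07734 + 0.83676×0.99700×0.99871 = -0.064369 + 0.833174 = 0.768805.
Q̄ = (S₀/π) × [bracket] = (1361/π) × 0.768805 = 333.1 W/m².

Q̄ ≈ 333 W/m²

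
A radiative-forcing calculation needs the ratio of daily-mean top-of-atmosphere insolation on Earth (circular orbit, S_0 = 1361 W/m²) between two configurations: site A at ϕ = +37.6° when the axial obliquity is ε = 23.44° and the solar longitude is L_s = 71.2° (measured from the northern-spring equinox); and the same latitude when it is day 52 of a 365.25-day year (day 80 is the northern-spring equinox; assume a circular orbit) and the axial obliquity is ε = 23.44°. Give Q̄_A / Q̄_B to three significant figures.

Q̄_A / Q̄_B ≈ 1.85

— Configuration A (ϕ=+37.6°):
Solar declination: sin δ = sin ε · sin L_s = sin 23.44° × sin 71.2° = 0.37657, so δ = +22.121°.
cos h₀ = −tan(+37.6°) tan(+22.121°) = -0.3130, h₀ = 1.8892 rad.
Bracket: h₀ sin ϕ sin δ + cos ϕ cos δ sin h₀ = 1.8892×0.61015×0.37657 + 0.79229×0.92639×0.94974 = 0.434070 + 0.697080 = 1.131150.
Q̄ = (S_0/π) × [bracket] = (1361/π) × 1.131150 = 490.04 W/m².
— Configuration B (ϕ=+37.6°):
Solar longitude: L_s = 360° × (52 − 80)/365.25 = -27.598°, i.e. -27.598° + 360° = 332.402°.
sin δ = sin 23.44° × sin 332.402° = -0.18428, so δ = -10.619°.
cos h₀ = −tan(+37.6°) tan(-10.619°) = 0.1444, h₀ = 1.4259 rad.
Bracket: h₀ sin ϕ sin δ + cos ϕ cos δ sin h₀ = 1.4259×0.61015×-0.18428 + 0.79229×0.98287×0.98952 = -0.160326 + 0.770557 = 0.610231.
Q̄ = (S_0/π) × [bracket] = (1361/π) × 0.610231 = 264.36 W/m².
Ratio Q̄_A / Q̄_B = 490.04 / 264.36 = 1.854.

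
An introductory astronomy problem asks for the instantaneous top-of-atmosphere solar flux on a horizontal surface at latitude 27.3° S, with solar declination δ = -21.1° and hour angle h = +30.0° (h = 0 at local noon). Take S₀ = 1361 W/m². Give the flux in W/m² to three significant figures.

cos θ_z = sin φ sin δ + cos φ cos δ cos h = 0.165112 + 0.717968 = 0.883080.
Flux = S₀ · cos θ_z = 1361 × 0.883080 = 1202 W/m².

1.20e+03 W/m²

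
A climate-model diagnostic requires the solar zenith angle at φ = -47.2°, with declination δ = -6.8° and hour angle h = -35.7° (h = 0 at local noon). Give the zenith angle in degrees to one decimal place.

θ_z = 50.6°

cos θ_z = sin φ sin δ + cos φ cos δ cos h = 0.086877 + 0.547882 = 0.634759.
θ_z = arccos(0.634759) = 50.6°.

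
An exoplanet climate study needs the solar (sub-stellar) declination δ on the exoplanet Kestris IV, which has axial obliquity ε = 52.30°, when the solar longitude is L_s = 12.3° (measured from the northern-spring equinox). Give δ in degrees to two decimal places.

sin δ = sin ε · sin L_s = sin 52.30° × sin 12.3° = 0.168555.
δ = arcsin(0.168555) = +9.70°.

δ = +9.70°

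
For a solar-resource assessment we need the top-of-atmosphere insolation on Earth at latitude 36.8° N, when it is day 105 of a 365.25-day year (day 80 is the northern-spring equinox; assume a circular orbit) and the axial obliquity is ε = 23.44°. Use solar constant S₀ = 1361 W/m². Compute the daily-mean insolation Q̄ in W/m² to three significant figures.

Solar longitude: λ_s = 360° × (105 − 80)/365.25 = 24.641°.
sin δ = sin 23.44° × sin 24.641° = 0.16585, so δ = +9.547°.
cos H₀ = −tan(+36.8°) tan(+9.547°) = -0.1258, H₀ = 1.6969 rad.
Bracket: H₀ sin φ sin δ + cos φ cos δ sin H₀ = 1.6969×0.59902×0.16585 + 0.80073×0.98615×0.99205 = 0.168583 + 0.783362 = 0.951945.
Q̄ = (S₀/π) × [bracket] = (1361/π) × 0.951945 = 412.4 W/m².

Q̄ ≈ 412 W/m²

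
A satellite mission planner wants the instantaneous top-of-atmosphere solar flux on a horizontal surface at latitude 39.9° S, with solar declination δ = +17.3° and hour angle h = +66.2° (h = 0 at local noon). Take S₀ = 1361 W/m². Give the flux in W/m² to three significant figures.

cos θ_z = sin φ sin δ + cos φ cos δ cos h = -0.190751 + 0.295580 = 0.104829.
Flux = S₀ · cos θ_z = 1361 × 0.104829 = 142.7 W/m².

143 W/m²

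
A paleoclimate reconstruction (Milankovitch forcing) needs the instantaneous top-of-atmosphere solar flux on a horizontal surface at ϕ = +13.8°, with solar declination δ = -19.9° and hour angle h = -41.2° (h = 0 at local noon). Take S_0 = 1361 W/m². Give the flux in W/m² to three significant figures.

cos θ_z = sin ϕ sin δ + cos ϕ cos δ cos h = -0.081192 + 0.687065 = 0.605873.
Flux = S_0 · cos θ_z = 1361 × 0.605873 = 824.6 W/m².

825 W/m²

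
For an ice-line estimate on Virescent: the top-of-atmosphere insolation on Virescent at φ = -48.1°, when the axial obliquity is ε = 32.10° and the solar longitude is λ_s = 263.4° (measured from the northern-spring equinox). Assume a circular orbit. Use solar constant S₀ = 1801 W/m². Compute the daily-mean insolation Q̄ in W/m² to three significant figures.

Q̄ ≈ 761 W/m²

Solar declination: sin δ = sin ε · sin λ_s = sin 32.10° × sin 263.4° = -0.52788, so δ = -31.862°.
cos H₀ = −tan(-48.1°) tan(-31.862°) = -0.6927, H₀ = 2.3360 rad.
Bracket: H₀ sin φ sin δ + cos φ cos δ sin H₀ = 2.3360×-0.74431×-0.52788 + 0.66783×0.84932×0.72122 = 0.917829 + 0.409077 = 1.326906.
Q̄ = (S₀/π) × [bracket] = (1801/π) × 1.326906 = 760.7 W/m².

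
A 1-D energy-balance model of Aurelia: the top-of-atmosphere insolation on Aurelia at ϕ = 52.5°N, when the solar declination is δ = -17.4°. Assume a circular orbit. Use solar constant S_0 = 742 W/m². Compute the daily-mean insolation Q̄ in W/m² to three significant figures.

cos h₀ = −tan(+52.5°) tan(-17.400°) = 0.4084, h₀ = 1.1501 rad.
Bracket: h₀ sin ϕ sin δ + cos ϕ cos δ sin h₀ = 1.1501×0.79335×-0.29904 + 0.60876×0.95424×0.91280 = -0.272854 + 0.530248 = 0.257394.
Q̄ = (S_0/π) × [bracket] = (742/π) × 0.257394 = 60.79 W/m².

Q̄ ≈ 60.8 W/m²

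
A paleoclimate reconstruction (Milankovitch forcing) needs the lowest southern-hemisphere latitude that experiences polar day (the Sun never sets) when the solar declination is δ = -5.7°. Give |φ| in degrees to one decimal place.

Polar day requires cos H₀ = −tan φ tan δ ≤ −1, i.e. tan φ tan δ ≥ 1.
The boundary is |tan φ| · |tan δ| = 1, so |φ| = 90° − |δ| = 90° − 5.7° = 84.3° in the southern hemisphere.

|φ| = 84.3°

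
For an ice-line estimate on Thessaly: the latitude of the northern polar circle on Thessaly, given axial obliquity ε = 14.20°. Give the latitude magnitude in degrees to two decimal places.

75.80°

The polar circle is the lowest latitude that experiences at least one full rotation of continuous daylight at the northern-summer solstice; it lies at |φ| = 90° − ε = 90° − 14.20° = 75.80°.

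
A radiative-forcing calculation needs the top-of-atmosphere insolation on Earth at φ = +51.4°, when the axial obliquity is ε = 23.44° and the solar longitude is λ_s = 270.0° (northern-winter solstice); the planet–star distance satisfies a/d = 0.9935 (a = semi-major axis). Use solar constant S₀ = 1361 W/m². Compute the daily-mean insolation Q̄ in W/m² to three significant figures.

Q̄ ≈ 73.0 W/m²

Solar declination: sin δ = sin ε · sin λ_s = sin 23.44° × sin 270.0° = -0.39779, so δ = -23.440°.
cos H₀ = −tan(+51.4°) tan(-23.440°) = 0.5431, H₀ = 0.9966 rad.
Bracket: H₀ sin φ sin δ + cos φ cos δ sin H₀ = 0.9966×0.78152×-0.39779 + 0.62388×0.91748×0.83965 = -0.309824 + 0.480613 = 0.170789.
Inverse-square distance factor (a/d)² = 0.9935² = 0.987042.
Q̄ = (S₀/π) × 0.987042 × [bracket] = (1361/π) × 0.987042 × 0.170789 = 73.03 W/m².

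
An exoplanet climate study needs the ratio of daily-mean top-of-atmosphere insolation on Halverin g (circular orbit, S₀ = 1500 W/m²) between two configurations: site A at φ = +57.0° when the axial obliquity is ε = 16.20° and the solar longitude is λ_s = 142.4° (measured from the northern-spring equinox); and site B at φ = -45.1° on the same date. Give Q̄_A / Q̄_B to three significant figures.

Q̄_A / Q̄_B ≈ 1.51

— Configuration A (φ=+57.0°):
Solar declination: sin δ = sin ε · sin λ_s = sin 16.20° × sin 142.4° = 0.17023, so δ = +9.801°.
cos H₀ = −tan(+57.0°) tan(+9.801°) = -0.2660, H₀ = 1.8400 rad.
Bracket: H₀ sin φ sin δ + cos φ cos δ sin H₀ = 1.8400×0.83867×0.17023 + 0.54464×0.98541×0.96397 = 0.262691 + 0.517357 = 0.780048.
Q̄ = (S₀/π) × [bracket] = (1500/π) × 0.780048 = 372.45 W/m².
— Configuration B (φ=-45.1°):
cos H₀ = −tan(-45.1°) tan(+9.801°) = 0.1734, H₀ = 1.3966 rad.
Bracket: H₀ sin φ sin δ + cos φ cos δ sin H₀ = 1.3966×-0.70834×0.17023 + 0.70587×0.98541×0.98486 = -0.168403 + 0.685040 = 0.516637.
Q̄ = (S₀/π) × [bracket] = (1500/π) × 0.516637 = 246.68 W/m².
Ratio Q̄_A / Q̄_B = 372.45 / 246.68 = 1.510.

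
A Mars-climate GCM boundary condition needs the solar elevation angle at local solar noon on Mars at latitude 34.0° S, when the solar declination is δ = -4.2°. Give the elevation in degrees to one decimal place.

At local noon the hour angle is zero, so the zenith angle equals |φ − δ| = |-34.0° − (-4.200°)| = 29.800°.
Elevation = 90° − 29.800° = 60.2°.

60.2°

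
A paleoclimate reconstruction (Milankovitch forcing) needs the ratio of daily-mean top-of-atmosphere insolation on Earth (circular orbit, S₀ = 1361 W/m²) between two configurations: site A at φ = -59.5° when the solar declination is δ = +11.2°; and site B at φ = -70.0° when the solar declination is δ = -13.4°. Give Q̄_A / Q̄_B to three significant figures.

Q̄_A / Q̄_B ≈ 0.352

— Configuration A (φ=-59.5°):
cos H₀ = −tan(-59.5°) tan(+11.200°) = 0.3361, H₀ = 1.2280 rad.
Bracket: H₀ sin φ sin δ + cos φ cos δ sin H₀ = 1.2280×-0.86163×0.19423 + 0.50754×0.98096×0.94181 = -0.205511 + 0.468905 = 0.263394.
Q̄ = (S₀/π) × [bracket] = (1361/π) × 0.263394 = 114.11 W/m².
— Configuration B (φ=-70.0°):
cos H₀ = −tan(-70.0°) tan(-13.400°) = -0.6545, H₀ = 2.2844 rad.
Bracket: H₀ sin φ sin δ + cos φ cos δ sin H₀ = 2.2844×-0.93969×-0.23175 + 0.34202×0.97278×0.75603 = 0.497481 + 0.251539 = 0.749020.
Q̄ = (S₀/π) × [bracket] = (1361/π) × 0.749020 = 324.49 W/m².
Ratio Q̄_A / Q̄_B = 114.11 / 324.49 = 0.3517.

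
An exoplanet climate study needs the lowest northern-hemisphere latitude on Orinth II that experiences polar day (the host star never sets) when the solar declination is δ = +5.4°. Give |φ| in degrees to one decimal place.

Polar day requires cos H₀ = −tan φ tan δ ≤ −1, i.e. tan φ tan δ ≥ 1.
The boundary is |tan φ| · |tan δ| = 1, so |φ| = 90° − |δ| = 90° − 5.4° = 84.6° in the northern hemisphere.

|φ| = 84.6°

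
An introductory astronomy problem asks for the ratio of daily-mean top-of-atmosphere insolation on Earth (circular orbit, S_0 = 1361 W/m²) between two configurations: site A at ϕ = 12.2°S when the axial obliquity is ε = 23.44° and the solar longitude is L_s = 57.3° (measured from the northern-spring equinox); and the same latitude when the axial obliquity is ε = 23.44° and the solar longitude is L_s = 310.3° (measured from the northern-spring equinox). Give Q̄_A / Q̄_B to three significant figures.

Q̄_A / Q̄_B ≈ 0.786

— Configuration A (ϕ=-12.2°):
Solar declination: sin δ = sin ε · sin L_s = sin 23.44° × sin 57.3° = 0.33474, so δ = +19.557°.
cos h₀ = −tan(-12.2°) tan(+19.557°) = 0.0768, h₀ = 1.4939 rad.
Bracket: h₀ sin ϕ sin δ + cos ϕ cos δ sin h₀ = 1.4939×-0.21132×0.33474 + 0.97742×0.94231×0.99705 = -0.105674 + 0.918316 = 0.812642.
Q̄ = (S_0/π) × [bracket] = (1361/π) × 0.812642 = 352.05 W/m².
— Configuration B (ϕ=-12.2°):
Solar declination: sin δ = sin ε · sin L_s = sin 23.44° × sin 310.3° = -0.30338, so δ = -17.661°.
cos h₀ = −tan(-12.2°) tan(-17.661°) = -0.0688, h₀ = 1.6397 rad.
Bracket: h₀ sin ϕ sin δ + cos ϕ cos δ sin h₀ = 1.6397×-0.21132×-0.30338 + 0.97742×0.95287×0.99763 = 0.105122 + 0.929147 = 1.034269.
Q̄ = (S_0/π) × [bracket] = (1361/π) × 1.034269 = 448.07 W/m².
Ratio Q̄_A / Q̄_B = 352.05 / 448.07 = 0.7857.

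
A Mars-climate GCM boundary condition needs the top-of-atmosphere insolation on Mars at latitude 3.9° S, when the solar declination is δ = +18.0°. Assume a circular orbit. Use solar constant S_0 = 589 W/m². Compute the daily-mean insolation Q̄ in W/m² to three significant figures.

cos h₀ = −tan(-3.9°) tan(+18.000°) = 0.0222, h₀ = 1.5486 rad.
Bracket: h₀ sin ϕ sin δ + cos ϕ cos δ sin h₀ = 1.5486×-0.06802×0.30902 + 0.99768×0.95106×0.99975 = -0.032551 + 0.948616 = 0.916065.
Q̄ = (S_0/π) × [bracket] = (589/π) × 0.916065 = 171.7 W/m².

Q̄ ≈ 172 W/m²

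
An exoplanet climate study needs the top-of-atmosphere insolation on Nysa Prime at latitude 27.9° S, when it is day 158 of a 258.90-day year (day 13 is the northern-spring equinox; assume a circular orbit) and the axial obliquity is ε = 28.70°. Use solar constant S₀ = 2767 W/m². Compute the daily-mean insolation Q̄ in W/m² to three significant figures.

Solar longitude: λ_s = 360° × (158 − 13)/258.90 = 201.622°.
sin δ = sin 28.70° × sin 201.622° = -0.17696, so δ = -10.192°.
cos H₀ = −tan(-27.9°) tan(-10.192°) = -0.0952, H₀ = 1.6661 rad.
Bracket: H₀ sin φ sin δ + cos φ cos δ sin H₀ = 1.6661×-0.46793×-0.17696 + 0.88377×0.98422×0.99546 = 0.137961 + 0.865875 = 1.003836.
Q̄ = (S₀/π) × [bracket] = (2767/π) × 1.003836 = 884.1 W/m².

Q̄ ≈ 884 W/m²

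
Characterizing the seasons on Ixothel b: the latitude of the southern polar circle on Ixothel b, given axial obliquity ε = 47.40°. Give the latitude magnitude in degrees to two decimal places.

The polar circle is the lowest latitude that experiences at least one full rotation of continuous darkness at the northern-summer solstice; it lies at |φ| = 90° − ε = 90° − 47.40° = 42.60°.

42.60°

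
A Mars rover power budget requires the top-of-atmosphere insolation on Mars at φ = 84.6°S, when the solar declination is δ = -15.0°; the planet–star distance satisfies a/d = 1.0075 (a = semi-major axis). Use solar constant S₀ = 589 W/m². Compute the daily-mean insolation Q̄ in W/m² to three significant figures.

Q̄ ≈ 154 W/m²

cos H₀ = −tan(-84.6°) tan(-15.000°) = -2.8346 ≤ −1 ⇒ polar day, H₀ = π.
Bracket: H₀ sin φ sin δ + cos φ cos δ sin H₀ = 3.1416×-0.99556×-0.25882 + 0.09411×0.96593×0.00000 = 0.809499 + 0.000000 = 0.809499.
Inverse-square distance factor (a/d)² = 1.0075² = 1.015056.
Q̄ = (S₀/π) × 1.015056 × [bracket] = (589/π) × 1.015056 × 0.809499 = 154.1 W/m².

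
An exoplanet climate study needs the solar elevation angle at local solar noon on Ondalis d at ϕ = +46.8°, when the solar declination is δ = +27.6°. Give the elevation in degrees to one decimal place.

At local noon the hour angle is zero, so the zenith angle equals |ϕ − δ| = |+46.8° − (+27.600°)| = 19.200°.
Elevation = 90° − 19.200° = 70.8°.

70.8°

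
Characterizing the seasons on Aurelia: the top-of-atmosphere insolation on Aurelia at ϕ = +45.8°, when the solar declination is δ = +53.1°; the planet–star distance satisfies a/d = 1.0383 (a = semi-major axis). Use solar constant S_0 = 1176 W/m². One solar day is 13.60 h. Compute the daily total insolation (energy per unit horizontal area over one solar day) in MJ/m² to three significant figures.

35.6 MJ/m²

cos h₀ = −tan(+45.8°) tan(+53.100°) = -1.3696 ≤ −1 ⇒ polar day, h₀ = π.
Bracket: h₀ sin ϕ sin δ + cos ϕ cos δ sin h₀ = 3.1416×0.71691×0.79968 + 0.69717×0.60042×0.00000 = 1.801075 + 0.000000 = 1.801075.
Inverse-square distance factor (a/d)² = 1.0383² = 1.078067.
Q̄ = (S_0/π) × 1.078067 × [bracket] = (1176/π) × 1.078067 × 1.801075 = 726.83 W/m².
Daily total = Q̄ × 13.60 h × 3600 s/h = 726.83 × 13.60 × 3600 / 10⁶ = 35.59 MJ/m².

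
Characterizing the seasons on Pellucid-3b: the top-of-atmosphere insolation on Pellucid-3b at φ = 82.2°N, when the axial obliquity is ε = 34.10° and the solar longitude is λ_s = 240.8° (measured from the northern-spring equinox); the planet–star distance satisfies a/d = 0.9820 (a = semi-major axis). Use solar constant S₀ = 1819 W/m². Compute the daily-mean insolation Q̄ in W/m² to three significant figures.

Q̄ ≈ 0.00 W/m²

Solar declination: sin δ = sin ε · sin λ_s = sin 34.10° × sin 240.8° = -0.48939, so δ = -29.301°.
cos H₀ = −tan(+82.2°) tan(-29.301°) = 4.0968 ≥ 1 ⇒ polar night, H₀ = 0 and Q̄ = 0.
Inverse-square distance factor (a/d)² = 0.9820² = 0.964324.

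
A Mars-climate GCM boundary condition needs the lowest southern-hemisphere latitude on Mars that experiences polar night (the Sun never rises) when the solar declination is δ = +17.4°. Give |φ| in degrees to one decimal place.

|φ| = 72.6°

Polar night requires cos H₀ = −tan φ tan δ ≥ 1, i.e. tan φ tan δ ≤ −1.
The boundary is |tan φ| · |tan δ| = 1, so |φ| = 90° − |δ| = 90° − 17.4° = 72.6° in the southern hemisphere.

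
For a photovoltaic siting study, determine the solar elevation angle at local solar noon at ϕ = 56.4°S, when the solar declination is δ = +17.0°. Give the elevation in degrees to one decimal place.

At local noon the hour angle is zero, so the zenith angle equals |ϕ − δ| = |-56.4° − (+17.000°)| = 73.400°.
Elevation = 90° − 73.400° = 16.6°.

16.6°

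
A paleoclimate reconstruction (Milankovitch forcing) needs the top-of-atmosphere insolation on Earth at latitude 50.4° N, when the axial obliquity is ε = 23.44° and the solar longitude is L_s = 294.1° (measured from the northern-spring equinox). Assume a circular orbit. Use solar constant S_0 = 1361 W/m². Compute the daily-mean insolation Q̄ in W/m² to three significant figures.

Q̄ ≈ 96.0 W/m²

Solar declination: sin δ = sin ε · sin L_s = sin 23.44° × sin 294.1° = -0.36311, so δ = -21.292°.
cos h₀ = −tan(+50.4°) tan(-21.292°) = 0.4711, h₀ = 1.0803 rad.
Bracket: h₀ sin ϕ sin δ + cos ϕ cos δ sin h₀ = 1.0803×0.77051×-0.36311 + 0.63742×0.93174×0.88209 = -0.302246 + 0.523882 = 0.221636.
Q̄ = (S_0/π) × [bracket] = (1361/π) × 0.221636 = 96.02 W/m².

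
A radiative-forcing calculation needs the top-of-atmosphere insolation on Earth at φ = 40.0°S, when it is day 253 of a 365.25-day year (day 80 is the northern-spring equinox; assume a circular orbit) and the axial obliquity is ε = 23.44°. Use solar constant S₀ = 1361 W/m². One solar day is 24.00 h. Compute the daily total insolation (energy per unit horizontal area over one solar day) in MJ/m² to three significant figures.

Solar longitude: λ_s = 360° × (253 − 80)/365.25 = 170.513°.
sin δ = sin 23.44° × sin 170.513° = 0.06556, so δ = +3.759°.
cos H₀ = −tan(-40.0°) tan(+3.759°) = 0.0551, H₀ = 1.5156 rad.
Bracket: H₀ sin φ sin δ + cos φ cos δ sin H₀ = 1.5156×-0.64279×0.06556 + 0.76604×0.99785×0.99848 = -0.063869 + 0.763231 = 0.699362.
Q̄ = (S₀/π) × [bracket] = (1361/π) × 0.699362 = 302.98 W/m².
Daily total = Q̄ × 24.00 h × 3600 s/h = 302.98 × 24.00 × 3600 / 10⁶ = 26.18 MJ/m².

26.2 MJ/m²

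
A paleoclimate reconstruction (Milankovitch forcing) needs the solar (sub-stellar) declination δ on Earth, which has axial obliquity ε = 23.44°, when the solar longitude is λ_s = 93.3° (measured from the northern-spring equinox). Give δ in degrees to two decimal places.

δ = +23.40°

sin δ = sin ε · sin λ_s = sin 23.44° × sin 93.3° = 0.397129.
δ = arcsin(0.397129) = +23.40°.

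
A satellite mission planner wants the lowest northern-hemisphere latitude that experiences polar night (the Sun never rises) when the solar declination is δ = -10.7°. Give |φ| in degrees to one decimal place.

Polar night requires cos H₀ = −tan φ tan δ ≥ 1, i.e. tan φ tan δ ≤ −1.
The boundary is |tan φ| · |tan δ| = 1, so |φ| = 90° − |δ| = 90° − 10.7° = 79.3° in the northern hemisphere.

|φ| = 79.3°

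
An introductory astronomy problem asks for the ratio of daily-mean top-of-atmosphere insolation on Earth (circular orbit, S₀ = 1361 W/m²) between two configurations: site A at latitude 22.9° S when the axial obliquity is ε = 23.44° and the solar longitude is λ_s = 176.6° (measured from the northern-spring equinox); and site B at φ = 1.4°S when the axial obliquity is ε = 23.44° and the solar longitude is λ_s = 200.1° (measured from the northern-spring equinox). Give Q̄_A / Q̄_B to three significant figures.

Q̄_A / Q̄_B ≈ 0.911

— Configuration A (φ=-22.9°):
Solar declination: sin δ = sin ε · sin λ_s = sin 23.44° × sin 176.6° = 0.02359, so δ = +1.352°.
cos H₀ = −tan(-22.9°) tan(+1.352°) = 0.0100, H₀ = 1.5608 rad.
Bracket: H₀ sin φ sin δ + cos φ cos δ sin H₀ = 1.5608×-0.38912×0.02359 + 0.92119×0.99972×0.99995 = -0.014327 + 0.920886 = 0.906559.
Q̄ = (S₀/π) × [bracket] = (1361/π) × 0.906559 = 392.74 W/m².
— Configuration B (φ=-1.4°):
Solar declination: sin δ = sin ε · sin λ_s = sin 23.44° × sin 200.1° = -0.13670, so δ = -7.857°.
cos H₀ = −tan(-1.4°) tan(-7.857°) = -0.0034, H₀ = 1.5742 rad.
Bracket: H₀ sin φ sin δ + cos φ cos δ sin H₀ = 1.5742×-0.02443×-0.13670 + 0.99970×0.99061×0.99999 = 0.005257 + 0.990303 = 0.995560.
Q̄ = (S₀/π) × [bracket] = (1361/π) × 0.995560 = 431.30 W/m².
Ratio Q̄_A / Q̄_B = 392.74 / 431.30 = 0.9106.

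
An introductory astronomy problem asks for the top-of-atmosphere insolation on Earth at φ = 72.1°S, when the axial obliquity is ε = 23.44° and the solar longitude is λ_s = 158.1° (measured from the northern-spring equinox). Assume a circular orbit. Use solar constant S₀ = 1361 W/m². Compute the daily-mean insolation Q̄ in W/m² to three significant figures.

Solar declination: sin δ = sin ε · sin λ_s = sin 23.44° × sin 158.1° = 0.14837, so δ = +8.532°.
cos H₀ = −tan(-72.1°) tan(+8.532°) = 0.4645, H₀ = 1.0877 rad.
Bracket: H₀ sin φ sin δ + cos φ cos δ sin H₀ = 1.0877×-0.95159×0.14837 + 0.30736×0.98893×0.88557 = -0.153570 + 0.269176 = 0.115606.
Q̄ = (S₀/π) × [bracket] = (1361/π) × 0.115606 = 50.08 W/m².

Q̄ ≈ 50.1 W/m²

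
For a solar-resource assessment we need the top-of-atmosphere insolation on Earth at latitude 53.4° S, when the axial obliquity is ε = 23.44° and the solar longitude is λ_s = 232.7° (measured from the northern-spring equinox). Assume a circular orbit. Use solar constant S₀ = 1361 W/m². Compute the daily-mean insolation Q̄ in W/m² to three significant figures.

Q̄ ≈ 443 W/m²

Solar declination: sin δ = sin ε · sin λ_s = sin 23.44° × sin 232.7° = -0.31643, so δ = -18.447°.
cos H₀ = −tan(-53.4°) tan(-18.447°) = -0.4492, H₀ = 2.0366 rad.
Bracket: H₀ sin φ sin δ + cos φ cos δ sin H₀ = 2.0366×-0.80282×-0.31643 + 0.59622×0.94862×0.89345 = 0.517370 + 0.505323 = 1.022693.
Q̄ = (S₀/π) × [bracket] = (1361/π) × 1.022693 = 443.1 W/m².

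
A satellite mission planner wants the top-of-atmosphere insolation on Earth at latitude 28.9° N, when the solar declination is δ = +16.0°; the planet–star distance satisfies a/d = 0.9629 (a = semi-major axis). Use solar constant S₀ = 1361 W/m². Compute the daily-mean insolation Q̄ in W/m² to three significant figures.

Q̄ ≈ 426 W/m²

cos H₀ = −tan(+28.9°) tan(+16.000°) = -0.1583, H₀ = 1.7298 rad.
Bracket: H₀ sin φ sin δ + cos φ cos δ sin H₀ = 1.7298×0.48328×0.27564 + 0.87546×0.96126×0.98739 = 0.230429 + 0.830933 = 1.061362.
Inverse-square distance factor (a/d)² = 0.9629² = 0.927176.
Q̄ = (S₀/π) × 0.927176 × [bracket] = (1361/π) × 0.927176 × 1.061362 = 426.3 W/m².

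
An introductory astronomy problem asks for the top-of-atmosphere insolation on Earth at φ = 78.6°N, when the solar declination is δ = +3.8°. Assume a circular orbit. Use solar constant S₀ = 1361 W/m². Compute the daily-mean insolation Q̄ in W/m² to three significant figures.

Q̄ ≈ 134 W/m²

cos H₀ = −tan(+78.6°) tan(+3.800°) = -0.3294, H₀ = 1.9065 rad.
Bracket: H₀ sin φ sin δ + cos φ cos δ sin H₀ = 1.9065×0.98027×0.06627 + 0.19766×0.99780×0.94419 = 0.123851 + 0.186218 = 0.310069.
Q̄ = (S₀/π) × [bracket] = (1361/π) × 0.310069 = 134.3 W/m².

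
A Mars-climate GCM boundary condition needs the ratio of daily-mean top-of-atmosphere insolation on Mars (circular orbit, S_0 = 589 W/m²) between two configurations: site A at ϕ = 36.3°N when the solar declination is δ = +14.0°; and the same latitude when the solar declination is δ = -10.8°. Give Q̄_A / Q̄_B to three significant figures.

Q̄_A / Q̄_B ≈ 1.63

— Configuration A (ϕ=+36.3°):
cos h₀ = −tan(+36.3°) tan(+14.000°) = -0.1831, h₀ = 1.7550 rad.
Bracket: h₀ sin ϕ sin δ + cos ϕ cos δ sin h₀ = 1.7550×0.59201×0.24192 + 0.80593×0.97030×0.98309 = 0.251349 + 0.768770 = 1.020119.
Q̄ = (S_0/π) × [bracket] = (589/π) × 1.020119 = 191.26 W/m².
— Configuration B (ϕ=+36.3°):
cos h₀ = −tan(+36.3°) tan(-10.800°) = 0.1401, h₀ = 1.4302 rad.
Bracket: h₀ sin ϕ sin δ + cos ϕ cos δ sin h₀ = 1.4302×0.59201×-0.18738 + 0.80593×0.98229×0.99013 = -0.158653 + 0.783843 = 0.625190.
Q̄ = (S_0/π) × [bracket] = (589/π) × 0.625190 = 117.21 W/m².
Ratio Q̄_A / Q̄_B = 191.26 / 117.21 = 1.632.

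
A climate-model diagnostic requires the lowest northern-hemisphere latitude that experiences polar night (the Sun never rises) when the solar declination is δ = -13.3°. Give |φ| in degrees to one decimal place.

Polar night requires cos H₀ = −tan φ tan δ ≥ 1, i.e. tan φ tan δ ≤ −1.
The boundary is |tan φ| · |tan δ| = 1, so |φ| = 90° − |δ| = 90° − 13.3° = 76.7° in the northern hemisphere.

|φ| = 76.7°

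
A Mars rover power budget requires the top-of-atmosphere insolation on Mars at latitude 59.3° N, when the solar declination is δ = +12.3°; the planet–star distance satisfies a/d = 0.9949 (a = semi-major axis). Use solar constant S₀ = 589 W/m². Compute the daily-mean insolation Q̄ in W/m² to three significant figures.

Q̄ ≈ 152 W/m²

cos H₀ = −tan(+59.3°) tan(+12.300°) = -0.3672, H₀ = 1.9468 rad.
Bracket: H₀ sin φ sin δ + cos φ cos δ sin H₀ = 1.9468×0.85985×0.21303 + 0.51054×0.97705×0.93014 = 0.356603 + 0.463975 = 0.820578.
Inverse-square distance factor (a/d)² = 0.9949² = 0.989826.
Q̄ = (S₀/π) × 0.989826 × [bracket] = (589/π) × 0.989826 × 0.820578 = 152.3 W/m².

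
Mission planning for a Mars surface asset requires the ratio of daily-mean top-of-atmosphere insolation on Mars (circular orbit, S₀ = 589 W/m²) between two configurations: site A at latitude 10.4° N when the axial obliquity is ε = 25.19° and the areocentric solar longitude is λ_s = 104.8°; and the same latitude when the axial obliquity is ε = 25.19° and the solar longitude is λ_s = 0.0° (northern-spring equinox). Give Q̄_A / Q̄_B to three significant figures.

— Configuration A (φ=+10.4°):
sin δ = sin 25.19° × sin 104.8° = 0.41150, so δ = +24.299°.
cos H₀ = −tan(+10.4°) tan(+24.299°) = -0.0829, H₀ = 1.6538 rad.
Bracket: H₀ sin φ sin δ + cos φ cos δ sin H₀ = 1.6538×0.18052×0.41150 + 0.98357×0.91141×0.99656 = 0.122851 + 0.893352 = 1.016203.
Q̄ = (S₀/π) × [bracket] = (589/π) × 1.016203 = 190.52 W/m².
— Configuration B (φ=+10.4°):
Solar declination: sin δ = sin ε · sin λ_s = sin 25.19° × sin 0.0° = 0.00000, so δ = +0.000°.
cos H₀ = −tan(+10.4°) tan(+0.000°) = -0.0000, H₀ = 1.5708 rad.
Bracket: H₀ sin φ sin δ + cos φ cos δ sin H₀ = 1.5708×0.18052×0.00000 + 0.98357×1.00000×1.00000 = 0.000000 + 0.983570 = 0.983570.
Q̄ = (S₀/π) × [bracket] = (589/π) × 0.983570 = 184.40 W/m².
Ratio Q̄_A / Q̄_B = 190.52 / 184.40 = 1.033.

Q̄_A / Q̄_B ≈ 1.03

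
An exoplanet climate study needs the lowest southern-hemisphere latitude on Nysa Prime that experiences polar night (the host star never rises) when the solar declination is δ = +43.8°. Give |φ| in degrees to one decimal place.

|φ| = 46.2°

Polar night requires cos H₀ = −tan φ tan δ ≥ 1, i.e. tan φ tan δ ≤ −1.
The boundary is |tan φ| · |tan δ| = 1, so |φ| = 90° − |δ| = 90° − 43.8° = 46.2° in the southern hemisphere.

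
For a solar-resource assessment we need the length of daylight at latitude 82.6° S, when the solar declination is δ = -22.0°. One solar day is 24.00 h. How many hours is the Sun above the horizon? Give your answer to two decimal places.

24.00 h

Sunrise equation: cos H₀ = −tan φ · tan δ = -3.1108 ≤ −1, so the Sun never sets (polar day) and H₀ = π.
Daylight = 2H₀/(2π) × 24.00 h = (3.1416/π) × 24.00 = 24.00 h.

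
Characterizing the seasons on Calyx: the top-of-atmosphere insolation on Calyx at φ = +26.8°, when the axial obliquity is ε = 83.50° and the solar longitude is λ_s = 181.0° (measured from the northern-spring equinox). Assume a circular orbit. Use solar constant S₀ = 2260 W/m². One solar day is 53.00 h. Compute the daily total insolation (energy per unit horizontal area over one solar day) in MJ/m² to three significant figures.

121 MJ/m²

Solar declination: sin δ = sin ε · sin λ_s = sin 83.50° × sin 181.0° = -0.01734, so δ = -0.994°.
cos H₀ = −tan(+26.8°) tan(-0.994°) = 0.0088, H₀ = 1.5620 rad.
Bracket: H₀ sin φ sin δ + cos φ cos δ sin H₀ = 1.5620×0.45088×-0.01734 + 0.89259×0.99985×0.99996 = -0.012212 + 0.892420 = 0.880208.
Q̄ = (S₀/π) × [bracket] = (2260/π) × 0.880208 = 633.20 W/m².
Daily total = Q̄ × 53.00 h × 3600 s/h = 633.20 × 53.00 × 3600 / 10⁶ = 120.8 MJ/m².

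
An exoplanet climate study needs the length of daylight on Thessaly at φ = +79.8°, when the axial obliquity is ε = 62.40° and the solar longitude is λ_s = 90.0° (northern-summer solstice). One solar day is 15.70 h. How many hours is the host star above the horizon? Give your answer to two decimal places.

Solar declination: sin δ = sin ε · sin λ_s = sin 62.40° × sin 90.0° = 0.88620, so δ = +62.400°.
Sunrise equation: cos H₀ = −tan φ · tan δ = -10.6310 ≤ −1, so the host star never sets (polar day) and H₀ = π.
Daylight = 2H₀/(2π) × 15.70 h = (3.1416/π) × 15.70 = 15.70 h.

15.70 h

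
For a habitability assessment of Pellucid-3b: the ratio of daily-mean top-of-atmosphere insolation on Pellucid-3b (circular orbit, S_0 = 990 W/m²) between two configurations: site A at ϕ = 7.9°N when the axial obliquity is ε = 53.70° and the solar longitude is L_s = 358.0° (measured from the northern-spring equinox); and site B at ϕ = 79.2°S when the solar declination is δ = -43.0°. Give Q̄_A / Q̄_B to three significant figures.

— Configuration A (ϕ=+7.9°):
Solar declination: sin δ = sin ε · sin L_s = sin 53.70° × sin 358.0° = -0.02813, so δ = -1.612°.
cos h₀ = −tan(+7.9°) tan(-1.612°) = 0.0039, h₀ = 1.5669 rad.
Bracket: h₀ sin ϕ sin δ + cos ϕ cos δ sin h₀ = 1.5669×0.13744×-0.02813 + 0.99051×0.99960×0.99999 = -0.006058 + 0.990104 = 0.984046.
Q̄ = (S_0/π) × [bracket] = (990/π) × 0.984046 = 310.10 W/m².
— Configuration B (ϕ=-79.2°):
cos h₀ = −tan(-79.2°) tan(-43.000°) = -4.8884 ≤ −1 ⇒ polar day, h₀ = π.
Bracket: h₀ sin ϕ sin δ + cos ϕ cos δ sin h₀ = 3.1416×-0.98229×-0.68200 + 0.18738×0.73135×0.00000 = 2.104626 + 0.000000 = 2.104626.
Q̄ = (S_0/π) × [bracket] = (990/π) × 2.104626 = 663.22 W/m².
Ratio Q̄_A / Q̄_B = 310.10 / 663.22 = 0.4676.

Q̄_A / Q̄_B ≈ 0.468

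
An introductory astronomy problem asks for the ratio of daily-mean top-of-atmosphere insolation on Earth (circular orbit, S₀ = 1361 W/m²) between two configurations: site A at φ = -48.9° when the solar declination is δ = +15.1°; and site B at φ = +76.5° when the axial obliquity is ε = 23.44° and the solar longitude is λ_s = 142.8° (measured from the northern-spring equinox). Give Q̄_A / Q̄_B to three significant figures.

Q̄_A / Q̄_B ≈ 0.486

— Configuration A (φ=-48.9°):
cos H₀ = −tan(-48.9°) tan(+15.100°) = 0.3093, H₀ = 1.2563 rad.
Bracket: H₀ sin φ sin δ + cos φ cos δ sin H₀ = 1.2563×-0.75356×0.26050 + 0.65738×0.96547×0.95096 = -0.246615 + 0.603556 = 0.356941.
Q̄ = (S₀/π) × [bracket] = (1361/π) × 0.356941 = 154.63 W/m².
— Configuration B (φ=+76.5°):
Solar declination: sin δ = sin ε · sin λ_s = sin 23.44° × sin 142.8° = 0.24050, so δ = +13.916°.
cos H₀ = −tan(+76.5°) tan(+13.916°) = -1.0321 ≤ −1 ⇒ polar day, H₀ = π.
Bracket: H₀ sin φ sin δ + cos φ cos δ sin H₀ = 3.1416×0.97237×0.24050 + 0.23345×0.97065×0.00000 = 0.734679 + 0.000000 = 0.734679.
Q̄ = (S₀/π) × [bracket] = (1361/π) × 0.734679 = 318.28 W/m².
Ratio Q̄_A / Q̄_B = 154.63 / 318.28 = 0.4858.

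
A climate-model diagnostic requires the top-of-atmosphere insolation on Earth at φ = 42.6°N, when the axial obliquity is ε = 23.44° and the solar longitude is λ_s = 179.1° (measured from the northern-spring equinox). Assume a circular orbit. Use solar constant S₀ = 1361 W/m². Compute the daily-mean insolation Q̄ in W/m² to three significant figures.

Q̄ ≈ 322 W/m²

Solar declination: sin δ = sin ε · sin λ_s = sin 23.44° × sin 179.1° = 0.00625, so δ = +0.358°.
cos H₀ = −tan(+42.6°) tan(+0.358°) = -0.0057, H₀ = 1.5765 rad.
Bracket: H₀ sin φ sin δ + cos φ cos δ sin H₀ = 1.5765×0.67688×0.00625 + 0.73610×0.99998×0.99998 = 0.006669 + 0.736071 = 0.742740.
Q̄ = (S₀/π) × [bracket] = (1361/π) × 0.742740 = 321.8 W/m².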